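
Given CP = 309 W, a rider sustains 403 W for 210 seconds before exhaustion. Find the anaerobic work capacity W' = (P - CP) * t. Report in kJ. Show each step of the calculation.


Excess power = 403 - 309 = 94 W
Work above CP = 94 * 210 = 19740 J
W' = 19.74 kJ

19.74 kJ


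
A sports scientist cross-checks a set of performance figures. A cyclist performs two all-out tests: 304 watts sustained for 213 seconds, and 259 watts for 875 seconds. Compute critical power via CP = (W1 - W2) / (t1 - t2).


W1 = P1 * t1 = 304 * 213 = 64752 J
W2 = P2 * t2 = 259 * 875 = 226625 J
CP = (64752 - 226625) / (213 - 875)
= 244.52 W

244.52 W


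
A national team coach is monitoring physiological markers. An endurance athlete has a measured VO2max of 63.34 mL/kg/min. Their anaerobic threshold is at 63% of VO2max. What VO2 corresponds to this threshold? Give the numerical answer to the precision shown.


Anaerobic threshold VO2 = VO2max * 63%
= 63.34 * 0.63
= 39.9 mL/kg/min

39.9 mL/kg/min


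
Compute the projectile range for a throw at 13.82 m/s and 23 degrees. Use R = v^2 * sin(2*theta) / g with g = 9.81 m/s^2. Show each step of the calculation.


Two times the angle = 46 degrees
sin(46) = 0.71934
R = 190.9924 * 0.71934 / 9.81 = 14.005 m

14.005 m


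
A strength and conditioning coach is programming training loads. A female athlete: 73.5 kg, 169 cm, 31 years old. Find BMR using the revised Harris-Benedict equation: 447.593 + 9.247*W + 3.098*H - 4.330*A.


Intercept = 447.593
Weight contribution = 9.247 * 73.5 = 679.6545
Height contribution = 3.098 * 169 = 523.562
Age contribution = 4.33 * 31 = 134.23
BMR = 447.593 + 679.6545 + 523.562 - 134.23
= 1516.58 kcal/day

1516.58 kcal/day


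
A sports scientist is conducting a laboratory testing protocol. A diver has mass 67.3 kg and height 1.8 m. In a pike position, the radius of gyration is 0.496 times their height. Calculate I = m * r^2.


r = 0.496 * 1.8 = 0.8928 m
I = m * r^2 = 67.3 * 0.797092 = 53.644 kg*m^2

53.644 kg*m^2


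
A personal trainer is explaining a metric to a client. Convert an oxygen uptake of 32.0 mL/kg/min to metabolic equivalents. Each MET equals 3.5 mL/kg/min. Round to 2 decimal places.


One MET = 3.5 mL/kg/min
Number of METs = 32.0 / 3.5
= 9.14 METs

9.14 METs


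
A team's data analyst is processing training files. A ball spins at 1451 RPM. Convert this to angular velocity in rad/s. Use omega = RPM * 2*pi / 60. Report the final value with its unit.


omega = 1451 * 2 * pi / 60
= 1451 * 6.28318531 / 60
= 9116.902 / 60
= 151.948 rad/s

151.948 rad/s


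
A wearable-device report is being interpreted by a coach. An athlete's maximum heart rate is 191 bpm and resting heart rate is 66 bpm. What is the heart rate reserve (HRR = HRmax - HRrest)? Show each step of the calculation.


HRR = HRmax - HRrest
= 191 - 66
= 125 bpm

125 bpm


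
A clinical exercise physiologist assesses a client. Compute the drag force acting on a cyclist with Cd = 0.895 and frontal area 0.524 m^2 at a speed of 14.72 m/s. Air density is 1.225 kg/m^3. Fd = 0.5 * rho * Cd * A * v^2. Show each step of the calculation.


Step 1: v^2 = 216.6784
Step 2: Fd = 0.5 * 1.225 * 0.895 * 0.524 * 216.6784
= 62.241 N

62.241 N


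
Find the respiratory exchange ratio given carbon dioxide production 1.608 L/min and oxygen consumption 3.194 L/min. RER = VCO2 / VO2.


VCO2 = 1.608 L/min
VO2 = 3.194 L/min
RER = 1.608 / 3.194 = 0.5034

0.5034


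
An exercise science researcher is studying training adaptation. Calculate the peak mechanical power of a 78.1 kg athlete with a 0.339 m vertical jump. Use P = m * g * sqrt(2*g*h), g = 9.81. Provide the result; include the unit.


First, sqrt(2gh) = sqrt(2 * 9.81 * 0.339)
= sqrt(6.65118) = 2.578988 m/s
Power = 78.1 * 9.81 * 2.578988 = 1975.92 W

1975.92 W


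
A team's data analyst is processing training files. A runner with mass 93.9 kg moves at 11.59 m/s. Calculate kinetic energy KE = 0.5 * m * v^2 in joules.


v^2 = 11.59^2 = 134.3281
KE = 0.5 * 93.9 * 134.3281
= 6306.7 J

6306.7 J


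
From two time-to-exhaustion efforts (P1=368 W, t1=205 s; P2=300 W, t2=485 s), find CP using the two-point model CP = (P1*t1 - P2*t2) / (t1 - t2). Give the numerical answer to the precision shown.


Work in trial 1 = 75440 J
Work in trial 2 = 145500 J
Delta work = -70060 J
Delta time = -280 s
CP = -70060 / -280 = 250.21 W

250.21 W


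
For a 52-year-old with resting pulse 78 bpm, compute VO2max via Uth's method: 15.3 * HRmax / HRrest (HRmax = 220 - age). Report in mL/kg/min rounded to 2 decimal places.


Step 1: HRmax = 220 - 52 = 168 bpm
Step 2: Ratio = 168 / 78 = 2.1538
Step 3: VO2max = 15.3 * 2.1538 = 32.95 mL/kg/min

32.95 mL/kg/min


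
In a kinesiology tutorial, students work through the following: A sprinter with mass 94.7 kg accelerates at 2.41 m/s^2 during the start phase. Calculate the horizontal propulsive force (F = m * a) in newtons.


F = m * a
= 94.7 * 2.41
= 228.23 N

228.23 N


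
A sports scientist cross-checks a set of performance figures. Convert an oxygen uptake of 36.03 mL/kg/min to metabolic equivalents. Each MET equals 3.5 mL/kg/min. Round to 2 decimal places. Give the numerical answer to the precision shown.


One MET = 3.5 mL/kg/min
Number of METs = 36.03 / 3.5
= 10.29 METs

10.29 METs


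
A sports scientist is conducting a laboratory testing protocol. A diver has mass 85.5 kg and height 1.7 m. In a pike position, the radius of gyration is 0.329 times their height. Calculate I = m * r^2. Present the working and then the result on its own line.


r = 0.329 * 1.7 = 0.5593 m
I = m * r^2 = 85.5 * 0.312816 = 26.746 kg*m^2

26.746 kg*m^2


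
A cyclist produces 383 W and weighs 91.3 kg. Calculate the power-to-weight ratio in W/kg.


P/W = power / mass
= 383 / 91.3
= 4.195 W/kg

4.195 W/kg


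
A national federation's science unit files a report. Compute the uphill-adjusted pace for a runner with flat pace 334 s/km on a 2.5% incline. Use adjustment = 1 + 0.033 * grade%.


Adjustment factor = 1 + 0.033 * 2.5 = 1.0825
Grade-adjusted pace = 334 * 1.0825 = 361.56 s/km

361.56 s/km


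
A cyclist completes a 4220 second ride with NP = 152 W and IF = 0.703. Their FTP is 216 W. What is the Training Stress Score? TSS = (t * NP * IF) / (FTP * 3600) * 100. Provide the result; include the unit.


t * NP * IF = 4220 * 152 * 0.703 = 450932.32
FTP * 3600 = 777600
TSS = (450932.32 / 777600) * 100 = 57.99

57.99 TSS


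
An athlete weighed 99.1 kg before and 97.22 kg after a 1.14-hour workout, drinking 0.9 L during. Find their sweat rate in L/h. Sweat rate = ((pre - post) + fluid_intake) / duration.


Body mass change = 1.88 kg
Total sweat loss = 1.88 + 0.9 = 2.78 L
Rate = 2.78 / 1.14 = 2.439 L/h

2.439 L/h


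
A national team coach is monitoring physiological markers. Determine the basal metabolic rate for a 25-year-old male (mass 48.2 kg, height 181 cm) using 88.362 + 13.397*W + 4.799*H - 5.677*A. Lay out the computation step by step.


BMR = 88.362 + 13.397*48.2 + 4.799*181 - 5.677*25
= 1460.79 kcal/day

1460.79 kcal/day


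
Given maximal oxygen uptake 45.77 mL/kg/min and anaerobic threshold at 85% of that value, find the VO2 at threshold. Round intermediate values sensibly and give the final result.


Percentage as decimal = 0.85
VO2 at AT = 45.77 * 0.85 = 38.9 mL/kg/min

38.9 mL/kg/min


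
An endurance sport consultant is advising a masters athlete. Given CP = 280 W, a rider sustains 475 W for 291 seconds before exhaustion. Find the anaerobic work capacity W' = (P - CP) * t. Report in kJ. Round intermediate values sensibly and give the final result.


Excess power = 475 - 280 = 195 W
Work above CP = 195 * 291 = 56745 J
W' = 56.745 kJ

56.745 kJ


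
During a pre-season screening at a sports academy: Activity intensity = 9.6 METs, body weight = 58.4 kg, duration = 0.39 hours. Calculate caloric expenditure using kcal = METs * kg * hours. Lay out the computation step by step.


kcal = 9.6 * 58.4 * 0.39
= 560.64 * 0.39
= 218.65 kcal

218.65 kcal


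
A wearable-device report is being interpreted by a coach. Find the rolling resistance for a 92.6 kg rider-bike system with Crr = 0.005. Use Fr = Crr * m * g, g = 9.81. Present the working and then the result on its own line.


m * g = 92.6 * 9.81 = 908.406 N
Fr = 0.005 * 908.406 = 4.542 N

4.542 N


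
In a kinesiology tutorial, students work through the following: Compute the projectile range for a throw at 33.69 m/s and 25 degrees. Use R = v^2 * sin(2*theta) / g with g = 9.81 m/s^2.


Two times the angle = 50 degrees
sin(50) = 0.766044
R = 1135.0161 * 0.766044 / 9.81 = 88.631 m

88.631 m


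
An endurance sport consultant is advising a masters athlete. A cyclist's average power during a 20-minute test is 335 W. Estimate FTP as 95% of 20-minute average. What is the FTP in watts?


FTP = 20-min power * 0.95
= 335 * 0.95
= 318.25 W

318.25 W


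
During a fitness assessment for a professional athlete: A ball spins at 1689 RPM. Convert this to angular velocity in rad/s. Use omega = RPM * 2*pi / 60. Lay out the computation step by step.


omega = 1689 * 2 * pi / 60
= 1689 * 6.28318531 / 60
= 10612.3 / 60
= 176.872 rad/s

176.872 rad/s


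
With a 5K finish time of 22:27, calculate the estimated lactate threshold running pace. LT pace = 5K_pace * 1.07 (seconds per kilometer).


Race duration = 1347 s for 5 km
Average pace = 1347 / 5 = 269.4 s/km
LT pace = 269.4 * 1.07
= 288.26 s/km

288.26 s/km


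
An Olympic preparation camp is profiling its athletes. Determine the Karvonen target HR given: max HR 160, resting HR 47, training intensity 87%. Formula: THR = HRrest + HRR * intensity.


HRR = HRmax - HRrest = 160 - 47 = 113
THR = 47 + 113 * 0.87
= 145.31 bpm

145.31 bpm


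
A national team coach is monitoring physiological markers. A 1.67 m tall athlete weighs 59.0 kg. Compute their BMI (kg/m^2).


height^2 = 2.7889 m^2
BMI = 59.0 / 2.7889 = 21.16 kg/m^2

21.16 kg/m^2


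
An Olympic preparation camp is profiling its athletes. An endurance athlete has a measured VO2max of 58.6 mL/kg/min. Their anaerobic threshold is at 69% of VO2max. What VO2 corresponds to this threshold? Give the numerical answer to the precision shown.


Anaerobic threshold VO2 = VO2max * 69%
= 58.6 * 0.69
= 40.43 mL/kg/min

40.43 mL/kg/min


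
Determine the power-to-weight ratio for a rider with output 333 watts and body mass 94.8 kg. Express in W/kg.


P/W = 333 / 94.8 = 3.513 W/kg

3.513 W/kg


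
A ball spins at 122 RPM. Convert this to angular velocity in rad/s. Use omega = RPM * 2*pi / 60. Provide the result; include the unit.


omega = 122 * 2 * pi / 60
= 122 * 6.28318531 / 60
= 766.549 / 60
= 12.776 rad/s

12.776 rad/s


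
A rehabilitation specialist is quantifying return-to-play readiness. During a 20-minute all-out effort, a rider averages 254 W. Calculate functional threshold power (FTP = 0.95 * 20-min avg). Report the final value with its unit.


FTP = 0.95 * 254
= 241.3 W

241.3 W


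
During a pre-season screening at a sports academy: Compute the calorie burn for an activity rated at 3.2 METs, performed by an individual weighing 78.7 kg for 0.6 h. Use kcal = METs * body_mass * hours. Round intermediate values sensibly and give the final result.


Product of METs and mass = 3.2 * 78.7 = 251.84
Total kcal = 251.84 * 0.6 = 151.1 kcal

151.1 kcal


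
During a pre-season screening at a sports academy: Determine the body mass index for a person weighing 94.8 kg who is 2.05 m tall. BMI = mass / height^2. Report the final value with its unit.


BMI = mass / height^2
= 94.8 / 2.05^2
= 94.8 / 4.2025
= 22.56 kg/m^2

22.56 kg/m^2


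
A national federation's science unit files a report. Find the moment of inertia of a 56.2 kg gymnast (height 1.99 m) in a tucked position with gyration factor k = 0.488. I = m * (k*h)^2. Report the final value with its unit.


Radius of gyration = 0.488 * 1.99 = 0.97112 m
I = 56.2 * 0.97112^2
= 56.2 * 0.943074
= 53.001 kg*m^2

53.001 kg*m^2


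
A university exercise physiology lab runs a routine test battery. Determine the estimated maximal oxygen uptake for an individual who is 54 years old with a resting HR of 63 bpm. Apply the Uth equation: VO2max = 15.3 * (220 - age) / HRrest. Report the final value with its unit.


HRmax = 220 - 54 = 166
VO2max = 15.3 * (166 / 63)
= 15.3 * 2.6349
= 40.31 mL/kg/min

40.31 mL/kg/min


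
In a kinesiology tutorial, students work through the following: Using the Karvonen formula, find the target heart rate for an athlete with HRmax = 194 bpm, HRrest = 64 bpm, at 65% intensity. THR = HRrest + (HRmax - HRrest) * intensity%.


HRR = 194 - 64 = 130
THR = 64 + 130 * 0.65
= 64 + 84.5
= 148.5 bpm

148.5 bpm


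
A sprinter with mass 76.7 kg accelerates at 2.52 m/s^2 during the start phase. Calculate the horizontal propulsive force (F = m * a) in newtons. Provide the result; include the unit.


F = m * a
= 76.7 * 2.52
= 193.28 N

193.28 N


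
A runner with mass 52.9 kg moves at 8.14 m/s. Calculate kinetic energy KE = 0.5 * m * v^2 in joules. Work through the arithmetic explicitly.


v^2 = 8.14^2 = 66.2596
KE = 0.5 * 52.9 * 66.2596
= 1752.57 J

1752.57 J


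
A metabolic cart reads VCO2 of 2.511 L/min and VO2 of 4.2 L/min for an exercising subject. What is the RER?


RER = VCO2 / VO2 = 2.511 / 4.2 = 0.5979

0.5979


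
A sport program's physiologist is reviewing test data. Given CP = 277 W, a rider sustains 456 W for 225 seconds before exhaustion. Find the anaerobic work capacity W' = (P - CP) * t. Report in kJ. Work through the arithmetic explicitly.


Excess power = 456 - 277 = 179 W
Work above CP = 179 * 225 = 40275 J
W' = 40.275 kJ

40.275 kJ


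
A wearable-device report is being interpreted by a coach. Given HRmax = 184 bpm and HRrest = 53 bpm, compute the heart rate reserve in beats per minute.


Heart rate reserve = maximum HR minus resting HR
HRR = 184 - 53 = 131 bpm

131 bpm


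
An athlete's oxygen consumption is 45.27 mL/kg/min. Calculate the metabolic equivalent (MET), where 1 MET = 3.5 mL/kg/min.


MET = VO2 / 3.5
= 45.27 / 3.5
= 12.93 METs

12.93 METs


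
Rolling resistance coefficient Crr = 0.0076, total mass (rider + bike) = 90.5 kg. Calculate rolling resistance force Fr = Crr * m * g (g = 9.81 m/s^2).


Fr = Crr * m * g
= 0.0076 * 90.5 * 9.81
= 6.747 N

6.747 N


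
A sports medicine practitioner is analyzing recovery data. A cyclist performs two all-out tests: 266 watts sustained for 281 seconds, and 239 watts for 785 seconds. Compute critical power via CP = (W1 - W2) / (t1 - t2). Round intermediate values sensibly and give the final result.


W1 = P1 * t1 = 266 * 281 = 74746 J
W2 = P2 * t2 = 239 * 785 = 187615 J
CP = (74746 - 187615) / (281 - 785)
= 223.95 W

223.95 W


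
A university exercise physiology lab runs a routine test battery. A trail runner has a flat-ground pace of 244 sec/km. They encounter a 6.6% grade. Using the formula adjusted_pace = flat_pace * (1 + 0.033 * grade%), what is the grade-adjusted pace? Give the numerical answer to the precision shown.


Grade factor = 1 + 0.033 * 6.6 = 1.2178
Adjusted = 244 * 1.2178 = 297.14 sec/km

297.14 s/km


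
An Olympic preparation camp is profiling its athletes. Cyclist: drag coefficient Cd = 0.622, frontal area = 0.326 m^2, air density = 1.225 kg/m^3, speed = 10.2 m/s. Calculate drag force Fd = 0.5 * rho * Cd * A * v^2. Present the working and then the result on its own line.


v^2 = 10.2^2 = 104.04
Fd = 0.5 * 1.225 * 0.622 * 0.326 * 104.04
= 12.922 N

12.922 N


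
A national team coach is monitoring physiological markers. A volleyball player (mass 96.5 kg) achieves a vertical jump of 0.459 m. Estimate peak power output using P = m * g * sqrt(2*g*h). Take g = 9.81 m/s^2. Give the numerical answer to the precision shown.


2 * g * h = 2 * 9.81 * 0.459 = 9.00558
sqrt(9.00558) = 3.00093 m/s
P = 96.5 * 9.81 * 3.00093 = 2840.88 W

2840.88 W


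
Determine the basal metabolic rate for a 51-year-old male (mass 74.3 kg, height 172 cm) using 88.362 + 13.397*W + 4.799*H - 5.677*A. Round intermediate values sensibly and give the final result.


BMR = 88.362 + 13.397*74.3 + 4.799*172 - 5.677*51
= 1619.66 kcal/day

1619.66 kcal/day


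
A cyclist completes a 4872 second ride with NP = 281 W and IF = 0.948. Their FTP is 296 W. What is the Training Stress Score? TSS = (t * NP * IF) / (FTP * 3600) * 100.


t * NP * IF = 4872 * 281 * 0.948 = 1297842.336
FTP * 3600 = 1065600
TSS = (1297842.336 / 1065600) * 100 = 121.79

121.79 TSS


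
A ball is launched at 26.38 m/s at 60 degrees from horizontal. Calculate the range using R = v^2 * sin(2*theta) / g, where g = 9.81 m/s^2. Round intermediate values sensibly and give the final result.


sin(2 * 60) = sin(120) = 0.866025
v^2 = 26.38^2 = 695.9044
R = 695.9044 * 0.866025 / 9.81
= 61.434 m

61.434 m


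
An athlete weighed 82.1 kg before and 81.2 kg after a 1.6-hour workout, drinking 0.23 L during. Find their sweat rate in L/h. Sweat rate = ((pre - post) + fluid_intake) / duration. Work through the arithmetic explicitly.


Body mass change = 0.9 kg
Total sweat loss = 0.9 + 0.23 = 1.13 L
Rate = 1.13 / 1.6 = 0.706 L/h

0.706 L/h


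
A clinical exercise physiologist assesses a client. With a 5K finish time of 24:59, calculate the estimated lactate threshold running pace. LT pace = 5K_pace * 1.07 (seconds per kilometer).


Race duration = 1499 s for 5 km
Average pace = 1499 / 5 = 299.8 s/km
LT pace = 299.8 * 1.07
= 320.79 s/km

320.79 s/km


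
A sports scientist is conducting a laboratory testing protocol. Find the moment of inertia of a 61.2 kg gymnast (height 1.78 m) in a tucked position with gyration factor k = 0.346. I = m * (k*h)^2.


Radius of gyration = 0.346 * 1.78 = 0.61588 m
I = 61.2 * 0.61588^2
= 61.2 * 0.379308
= 23.214 kg*m^2

23.214 kg*m^2


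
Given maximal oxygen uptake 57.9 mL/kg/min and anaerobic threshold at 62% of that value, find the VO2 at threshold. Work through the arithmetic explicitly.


Percentage as decimal = 0.62
VO2 at AT = 57.9 * 0.62 = 35.9 mL/kg/min

35.9 mL/kg/min


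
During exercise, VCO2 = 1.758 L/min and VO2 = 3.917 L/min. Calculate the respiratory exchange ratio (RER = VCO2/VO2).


RER = VCO2 / VO2
= 1.758 / 3.917
= 0.4488

0.4488


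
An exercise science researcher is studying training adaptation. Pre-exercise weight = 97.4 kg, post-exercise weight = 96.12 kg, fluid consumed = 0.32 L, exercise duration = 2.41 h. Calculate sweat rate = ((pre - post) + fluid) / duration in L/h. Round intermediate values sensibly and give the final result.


Weight loss = 97.4 - 96.12 = 1.28 kg (approx L)
Total sweat = 1.28 + 0.32 = 1.6 L
Sweat rate = 1.6 / 2.41 = 0.664 L/h

0.664 L/h


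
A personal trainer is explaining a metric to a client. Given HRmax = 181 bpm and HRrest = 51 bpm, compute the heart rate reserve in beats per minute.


Heart rate reserve = maximum HR minus resting HR
HRR = 181 - 51 = 130 bpm

130 bpm


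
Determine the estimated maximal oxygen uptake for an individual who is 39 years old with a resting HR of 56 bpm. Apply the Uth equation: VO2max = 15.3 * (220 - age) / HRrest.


HRmax = 220 - 39 = 181
VO2max = 15.3 * (181 / 56)
= 15.3 * 3.2321
= 49.45 mL/kg/min

49.45 mL/kg/min


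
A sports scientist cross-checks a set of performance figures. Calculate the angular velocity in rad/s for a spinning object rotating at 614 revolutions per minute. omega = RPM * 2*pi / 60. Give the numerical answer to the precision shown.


omega = RPM * 2*pi / 60
= 614 * 6.28318531 / 60
= 64.298 rad/s

64.298 rad/s


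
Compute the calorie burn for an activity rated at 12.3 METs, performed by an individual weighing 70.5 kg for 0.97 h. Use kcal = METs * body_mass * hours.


Product of METs and mass = 12.3 * 70.5 = 867.15
Total kcal = 867.15 * 0.97 = 841.14 kcal

841.14 kcal


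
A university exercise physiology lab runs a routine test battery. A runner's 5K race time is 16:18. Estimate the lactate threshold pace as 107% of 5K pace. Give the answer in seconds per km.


Total race time = 16*60 + 18 = 978 seconds
5K pace = 978 / 5 = 195.6 sec/km
LT pace = 195.6 * 1.07 = 209.29 sec/km

209.29 s/km


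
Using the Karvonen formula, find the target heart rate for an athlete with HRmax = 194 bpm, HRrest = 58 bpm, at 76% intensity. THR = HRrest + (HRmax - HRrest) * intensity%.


HRR = 194 - 58 = 136
THR = 58 + 136 * 0.76
= 58 + 103.36
= 161.36 bpm

161.36 bpm


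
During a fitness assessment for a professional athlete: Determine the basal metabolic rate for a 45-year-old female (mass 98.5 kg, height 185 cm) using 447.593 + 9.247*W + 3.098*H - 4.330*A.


BMR = 447.593 + 9.247*98.5 + 3.098*185 - 4.330*45
= 1736.7 kcal/day

1736.7 kcal/day


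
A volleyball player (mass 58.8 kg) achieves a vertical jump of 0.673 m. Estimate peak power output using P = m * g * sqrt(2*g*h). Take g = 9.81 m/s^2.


2 * g * h = 2 * 9.81 * 0.673 = 13.20426
sqrt(13.20426) = 3.633767 m/s
P = 58.8 * 9.81 * 3.633767 = 2096.06 W

2096.06 W


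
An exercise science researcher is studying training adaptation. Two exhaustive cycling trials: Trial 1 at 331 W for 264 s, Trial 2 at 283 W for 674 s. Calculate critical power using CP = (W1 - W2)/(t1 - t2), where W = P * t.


W1 = 331 * 264 = 87384 J
W2 = 283 * 674 = 190742 J
CP = (87384 - 190742) / (264 - 674)
= -103358 / -410
= 252.09 W

252.09 W


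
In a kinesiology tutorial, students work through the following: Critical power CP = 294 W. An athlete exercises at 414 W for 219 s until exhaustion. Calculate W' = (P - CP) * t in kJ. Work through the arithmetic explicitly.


P - CP = 414 - 294 = 120 W
W' = 120 * 219 = 26280 J
= 26280 / 1000 = 26.28 kJ

26.28 kJ


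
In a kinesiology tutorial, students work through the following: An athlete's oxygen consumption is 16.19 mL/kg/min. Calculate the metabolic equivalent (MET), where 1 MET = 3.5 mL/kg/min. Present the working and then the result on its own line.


MET = VO2 / 3.5
= 16.19 / 3.5
= 4.63 METs

4.63 METs


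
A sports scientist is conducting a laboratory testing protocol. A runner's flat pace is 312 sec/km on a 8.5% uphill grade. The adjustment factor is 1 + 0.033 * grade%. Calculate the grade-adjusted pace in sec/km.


Factor = 1 + 0.033 * 8.5 = 1.2805
Adjusted pace = 312 * 1.2805
= 399.52 sec/km

399.52 s/km


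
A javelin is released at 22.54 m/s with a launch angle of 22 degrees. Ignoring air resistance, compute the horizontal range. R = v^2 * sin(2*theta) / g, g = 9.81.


Launch speed squared = 508.0516
sin(2 * 22 deg) = 0.694658
Range = 508.0516 * 0.694658 / 9.81
= 35.976 m

35.976 m


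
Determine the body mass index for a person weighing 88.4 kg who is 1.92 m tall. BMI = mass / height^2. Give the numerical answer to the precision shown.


BMI = mass / height^2
= 88.4 / 1.92^2
= 88.4 / 3.6864
= 23.98 kg/m^2

23.98 kg/m^2


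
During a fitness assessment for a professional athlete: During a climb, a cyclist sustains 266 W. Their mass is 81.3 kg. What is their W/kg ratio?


Power-to-weight = 266 W / 81.3 kg
= 3.272 W/kg

3.272 W/kg


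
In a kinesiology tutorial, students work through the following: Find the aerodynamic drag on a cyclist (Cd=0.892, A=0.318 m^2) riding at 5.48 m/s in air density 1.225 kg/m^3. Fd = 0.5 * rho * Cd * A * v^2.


Fd = 0.5 * 1.225 * 0.892 * 0.318 * 5.48^2
= 0.5 * 1.225 * 0.892 * 0.318 * 30.0304
= 5.217 N

5.217 N


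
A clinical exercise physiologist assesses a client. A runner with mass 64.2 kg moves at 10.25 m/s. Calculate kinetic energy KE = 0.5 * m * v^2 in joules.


v^2 = 10.25^2 = 105.0625
KE = 0.5 * 64.2 * 105.0625
= 3372.51 J

3372.51 J


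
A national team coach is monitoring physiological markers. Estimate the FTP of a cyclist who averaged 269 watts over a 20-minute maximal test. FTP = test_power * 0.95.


FTP = 269 * 0.95 = 255.55 W

255.55 W


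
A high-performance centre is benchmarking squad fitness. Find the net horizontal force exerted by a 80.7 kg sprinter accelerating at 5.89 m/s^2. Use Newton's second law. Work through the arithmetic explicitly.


Newton's second law: F = m * a
F = 80.7 * 5.89 = 475.32 N

475.32 N


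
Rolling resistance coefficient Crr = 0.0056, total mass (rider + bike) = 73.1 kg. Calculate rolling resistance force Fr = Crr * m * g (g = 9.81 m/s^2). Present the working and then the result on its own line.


Fr = Crr * m * g
= 0.0056 * 73.1 * 9.81
= 4.016 N

4.016 N


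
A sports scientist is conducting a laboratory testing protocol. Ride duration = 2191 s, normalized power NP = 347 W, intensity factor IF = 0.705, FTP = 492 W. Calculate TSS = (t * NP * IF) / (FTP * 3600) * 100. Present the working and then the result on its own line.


Numerator = 2191 * 347 * 0.705 = 535995.285
Denominator = 492 * 3600 = 1771200
TSS = 535995.285 / 1771200 * 100
= 30.26

30.26 TSS


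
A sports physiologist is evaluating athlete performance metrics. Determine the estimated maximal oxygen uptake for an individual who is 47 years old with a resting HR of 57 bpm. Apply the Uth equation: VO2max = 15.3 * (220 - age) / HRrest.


HRmax = 220 - 47 = 173
VO2max = 15.3 * (173 / 57)
= 15.3 * 3.0351
= 46.44 mL/kg/min

46.44 mL/kg/min


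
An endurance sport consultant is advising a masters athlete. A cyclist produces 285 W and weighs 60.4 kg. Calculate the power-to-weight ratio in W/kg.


P/W = power / mass
= 285 / 60.4
= 4.719 W/kg

4.719 W/kg


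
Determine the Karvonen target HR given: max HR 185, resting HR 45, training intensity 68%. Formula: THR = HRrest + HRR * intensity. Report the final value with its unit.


HRR = HRmax - HRrest = 185 - 45 = 140
THR = 45 + 140 * 0.68
= 140.2 bpm

140.2 bpm


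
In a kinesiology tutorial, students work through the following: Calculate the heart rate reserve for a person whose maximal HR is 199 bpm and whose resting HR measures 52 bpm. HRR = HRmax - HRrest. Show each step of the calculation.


HRmax = 199 bpm
HRrest = 52 bpm
HRR = 199 - 52 = 147 bpm

147 bpm


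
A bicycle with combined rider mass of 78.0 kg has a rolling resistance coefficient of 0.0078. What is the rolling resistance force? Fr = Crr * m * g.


Fr = 0.0078 * 78.0 * 9.81
= 0.6084 * 9.81
= 5.968 N

5.968 N


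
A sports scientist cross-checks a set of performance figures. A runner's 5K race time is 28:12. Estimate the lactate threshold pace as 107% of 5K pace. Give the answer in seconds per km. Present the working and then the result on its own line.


Total race time = 28*60 + 12 = 1692 seconds
5K pace = 1692 / 5 = 338.4 sec/km
LT pace = 338.4 * 1.07 = 362.09 sec/km

362.09 s/km


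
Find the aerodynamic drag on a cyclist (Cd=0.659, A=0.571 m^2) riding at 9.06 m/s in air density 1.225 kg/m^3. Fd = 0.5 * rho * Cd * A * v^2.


Fd = 0.5 * 1.225 * 0.659 * 0.571 * 9.06^2
= 0.5 * 1.225 * 0.659 * 0.571 * 82.0836
= 18.918 N

18.918 N


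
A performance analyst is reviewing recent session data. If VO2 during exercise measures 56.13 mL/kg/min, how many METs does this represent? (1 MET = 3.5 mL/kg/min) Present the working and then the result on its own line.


METs = VO2 / 3.5 = 56.13 / 3.5 = 16.04

16.04 METs


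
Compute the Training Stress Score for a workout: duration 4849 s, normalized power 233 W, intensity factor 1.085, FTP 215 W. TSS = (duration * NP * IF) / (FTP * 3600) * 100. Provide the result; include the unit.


Product = 4849 * 233 * 1.085 = 1225851.445
Base = 215 * 3600 = 774000
TSS = 1225851.445 / 774000 * 100 = 158.38

158.38 TSS


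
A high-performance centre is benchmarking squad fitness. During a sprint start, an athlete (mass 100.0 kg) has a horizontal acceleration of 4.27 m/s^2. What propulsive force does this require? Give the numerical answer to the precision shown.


Propulsive force = mass * acceleration
= 100.0 kg * 4.27 m/s^2
= 427.0 N

427.0 N


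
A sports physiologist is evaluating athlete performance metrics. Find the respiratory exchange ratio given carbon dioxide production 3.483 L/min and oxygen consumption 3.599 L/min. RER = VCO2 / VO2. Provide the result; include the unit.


VCO2 = 3.483 L/min
VO2 = 3.599 L/min
RER = 3.483 / 3.599 = 0.9678

0.9678


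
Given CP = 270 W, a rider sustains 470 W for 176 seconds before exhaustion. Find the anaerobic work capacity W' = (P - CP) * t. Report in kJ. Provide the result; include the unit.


Excess power = 470 - 270 = 200 W
Work above CP = 200 * 176 = 35200 J
W' = 35.2 kJ

35.2 kJ


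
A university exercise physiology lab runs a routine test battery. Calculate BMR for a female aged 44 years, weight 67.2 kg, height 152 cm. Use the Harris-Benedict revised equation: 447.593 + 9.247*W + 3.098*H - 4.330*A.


Substituting values:
W term = 9.247 * 67.2 = 621.3984
H term = 3.098 * 152 = 470.896
A term = 4.330 * 44 = 190.52
BMR = 1349.37 kcal/day

1349.37 kcal/day


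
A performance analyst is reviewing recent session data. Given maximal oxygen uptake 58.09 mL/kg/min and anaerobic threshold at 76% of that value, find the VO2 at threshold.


Percentage as decimal = 0.76
VO2 at AT = 58.09 * 0.76 = 44.15 mL/kg/min

44.15 mL/kg/min


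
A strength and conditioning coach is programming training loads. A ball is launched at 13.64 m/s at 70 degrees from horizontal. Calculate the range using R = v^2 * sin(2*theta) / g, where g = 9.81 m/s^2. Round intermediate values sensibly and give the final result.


sin(2 * 70) = sin(140) = 0.642788
v^2 = 13.64^2 = 186.0496
R = 186.0496 * 0.642788 / 9.81
= 12.191 m

12.191 m


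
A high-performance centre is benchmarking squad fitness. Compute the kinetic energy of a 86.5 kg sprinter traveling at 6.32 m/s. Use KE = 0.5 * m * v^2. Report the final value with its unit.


Velocity squared = 39.9424
KE = 0.5 * 86.5 * 39.9424 = 1727.51 J

1727.51 J


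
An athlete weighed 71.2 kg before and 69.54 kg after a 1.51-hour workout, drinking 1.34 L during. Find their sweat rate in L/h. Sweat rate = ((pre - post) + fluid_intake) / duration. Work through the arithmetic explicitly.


Body mass change = 1.66 kg
Total sweat loss = 1.66 + 1.34 = 3.0 L
Rate = 3.0 / 1.51 = 1.987 L/h

1.987 L/h


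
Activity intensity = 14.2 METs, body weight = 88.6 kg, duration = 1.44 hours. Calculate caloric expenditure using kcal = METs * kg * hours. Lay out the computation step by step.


kcal = 14.2 * 88.6 * 1.44
= 1258.12 * 1.44
= 1811.69 kcal

1811.69 kcal


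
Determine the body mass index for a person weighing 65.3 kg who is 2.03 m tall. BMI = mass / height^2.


BMI = mass / height^2
= 65.3 / 2.03^2
= 65.3 / 4.1209
= 15.85 kg/m^2

15.85 kg/m^2


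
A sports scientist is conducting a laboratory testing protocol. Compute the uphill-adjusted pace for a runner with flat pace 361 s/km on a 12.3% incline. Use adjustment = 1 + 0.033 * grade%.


Adjustment factor = 1 + 0.033 * 12.3 = 1.4059
Grade-adjusted pace = 361 * 1.4059 = 507.53 s/km

507.53 s/km


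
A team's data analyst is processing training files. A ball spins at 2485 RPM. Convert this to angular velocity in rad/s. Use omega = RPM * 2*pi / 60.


omega = 2485 * 2 * pi / 60
= 2485 * 6.28318531 / 60
= 15613.715 / 60
= 260.229 rad/s

260.229 rad/s


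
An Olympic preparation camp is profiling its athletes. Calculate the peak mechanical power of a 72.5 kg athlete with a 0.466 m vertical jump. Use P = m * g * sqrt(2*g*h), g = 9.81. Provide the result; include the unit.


First, sqrt(2gh) = sqrt(2 * 9.81 * 0.466)
= sqrt(9.14292) = 3.023726 m/s
Power = 72.5 * 9.81 * 3.023726 = 2150.55 W

2150.55 W


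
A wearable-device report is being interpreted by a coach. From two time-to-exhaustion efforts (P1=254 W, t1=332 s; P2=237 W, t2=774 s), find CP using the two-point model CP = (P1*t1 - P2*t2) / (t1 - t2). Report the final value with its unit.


Work in trial 1 = 84328 J
Work in trial 2 = 183438 J
Delta work = -99110 J
Delta time = -442 s
CP = -99110 / -442 = 224.23 W

224.23 W


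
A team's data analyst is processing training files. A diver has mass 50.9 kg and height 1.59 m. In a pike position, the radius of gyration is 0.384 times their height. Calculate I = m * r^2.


r = 0.384 * 1.59 = 0.61056 m
I = m * r^2 = 50.9 * 0.372784 = 18.975 kg*m^2

18.975 kg*m^2


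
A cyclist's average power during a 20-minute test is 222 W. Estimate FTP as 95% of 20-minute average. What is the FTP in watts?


FTP = 20-min power * 0.95
= 222 * 0.95
= 210.9 W

210.9 W


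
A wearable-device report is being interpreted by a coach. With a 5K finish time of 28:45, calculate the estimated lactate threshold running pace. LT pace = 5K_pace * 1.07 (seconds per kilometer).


Race duration = 1725 s for 5 km
Average pace = 1725 / 5 = 345.0 s/km
LT pace = 345.0 * 1.07
= 369.15 s/km

369.15 s/km


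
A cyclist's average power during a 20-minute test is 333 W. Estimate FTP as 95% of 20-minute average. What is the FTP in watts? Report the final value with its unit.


FTP = 20-min power * 0.95
= 333 * 0.95
= 316.35 W

316.35 W


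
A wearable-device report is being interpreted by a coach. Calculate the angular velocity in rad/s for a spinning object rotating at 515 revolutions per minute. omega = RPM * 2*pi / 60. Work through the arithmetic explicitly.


omega = RPM * 2*pi / 60
= 515 * 6.28318531 / 60
= 53.931 rad/s

53.931 rad/s


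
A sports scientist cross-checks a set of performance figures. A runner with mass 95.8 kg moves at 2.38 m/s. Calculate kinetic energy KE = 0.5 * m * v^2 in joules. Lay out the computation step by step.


v^2 = 2.38^2 = 5.6644
KE = 0.5 * 95.8 * 5.6644
= 271.32 J

271.32 J


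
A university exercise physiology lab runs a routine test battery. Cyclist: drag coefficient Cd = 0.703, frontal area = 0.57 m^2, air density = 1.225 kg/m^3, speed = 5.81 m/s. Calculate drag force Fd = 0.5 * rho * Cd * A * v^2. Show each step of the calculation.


v^2 = 5.81^2 = 33.7561
Fd = 0.5 * 1.225 * 0.703 * 0.57 * 33.7561
= 8.285 N

8.285 N


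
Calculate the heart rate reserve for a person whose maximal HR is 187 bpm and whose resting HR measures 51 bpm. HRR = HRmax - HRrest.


HRmax = 187 bpm
HRrest = 51 bpm
HRR = 187 - 51 = 136 bpm

136 bpm


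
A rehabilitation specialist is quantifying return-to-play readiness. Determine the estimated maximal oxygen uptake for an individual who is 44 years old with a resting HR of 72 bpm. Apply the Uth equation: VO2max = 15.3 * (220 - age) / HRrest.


HRmax = 220 - 44 = 176
VO2max = 15.3 * (176 / 72)
= 15.3 * 2.4444
= 37.4 mL/kg/min

37.4 mL/kg/min


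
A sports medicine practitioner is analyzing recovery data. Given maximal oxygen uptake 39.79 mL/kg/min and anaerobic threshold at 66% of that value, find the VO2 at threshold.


Percentage as decimal = 0.66
VO2 at AT = 39.79 * 0.66 = 26.26 mL/kg/min

26.26 mL/kg/min


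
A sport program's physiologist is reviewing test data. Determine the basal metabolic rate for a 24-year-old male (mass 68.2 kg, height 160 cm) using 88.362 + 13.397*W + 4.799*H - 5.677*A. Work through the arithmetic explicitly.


BMR = 88.362 + 13.397*68.2 + 4.799*160 - 5.677*24
= 1633.63 kcal/day

1633.63 kcal/day


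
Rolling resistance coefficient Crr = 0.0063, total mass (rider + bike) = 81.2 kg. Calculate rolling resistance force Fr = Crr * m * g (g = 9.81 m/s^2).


Fr = Crr * m * g
= 0.0063 * 81.2 * 9.81
= 5.018 N

5.018 N


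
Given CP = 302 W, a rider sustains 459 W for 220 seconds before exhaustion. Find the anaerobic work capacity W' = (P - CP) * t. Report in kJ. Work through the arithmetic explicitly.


Excess power = 459 - 302 = 157 W
Work above CP = 157 * 220 = 34540 J
W' = 34.54 kJ

34.54 kJ


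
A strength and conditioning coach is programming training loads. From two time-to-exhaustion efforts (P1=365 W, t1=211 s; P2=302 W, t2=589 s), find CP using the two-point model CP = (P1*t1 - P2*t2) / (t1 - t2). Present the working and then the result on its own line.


Work in trial 1 = 77015 J
Work in trial 2 = 177878 J
Delta work = -100863 J
Delta time = -378 s
CP = -100863 / -378 = 266.83 W

266.83 W


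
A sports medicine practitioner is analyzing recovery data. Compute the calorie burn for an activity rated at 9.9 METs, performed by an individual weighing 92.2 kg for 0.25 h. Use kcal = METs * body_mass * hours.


Product of METs and mass = 9.9 * 92.2 = 912.78
Total kcal = 912.78 * 0.25 = 228.2 kcal

228.2 kcal


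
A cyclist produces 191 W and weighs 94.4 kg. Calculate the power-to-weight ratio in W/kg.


P/W = power / mass
= 191 / 94.4
= 2.023 W/kg

2.023 W/kg


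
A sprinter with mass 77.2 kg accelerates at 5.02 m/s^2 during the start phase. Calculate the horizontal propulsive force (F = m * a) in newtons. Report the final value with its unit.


F = m * a
= 77.2 * 5.02
= 387.54 N

387.54 N


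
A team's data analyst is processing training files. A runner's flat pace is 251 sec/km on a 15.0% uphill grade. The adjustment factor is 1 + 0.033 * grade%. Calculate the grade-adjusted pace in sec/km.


Factor = 1 + 0.033 * 15.0 = 1.495
Adjusted pace = 251 * 1.495
= 375.25 sec/km

375.25 s/km


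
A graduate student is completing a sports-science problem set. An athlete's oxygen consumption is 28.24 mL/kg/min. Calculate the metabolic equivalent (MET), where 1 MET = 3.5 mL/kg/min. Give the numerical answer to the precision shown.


MET = VO2 / 3.5
= 28.24 / 3.5
= 8.07 METs

8.07 METs


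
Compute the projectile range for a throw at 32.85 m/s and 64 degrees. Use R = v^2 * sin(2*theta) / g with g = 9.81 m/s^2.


Two times the angle = 128 degrees
sin(128) = 0.788011
R = 1079.1225 * 0.788011 / 9.81 = 86.683 m

86.683 m


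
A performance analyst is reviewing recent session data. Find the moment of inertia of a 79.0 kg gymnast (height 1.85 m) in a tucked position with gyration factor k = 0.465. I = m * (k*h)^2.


Radius of gyration = 0.465 * 1.85 = 0.86025 m
I = 79.0 * 0.86025^2
= 79.0 * 0.74003
= 58.462 kg*m^2

58.462 kg*m^2


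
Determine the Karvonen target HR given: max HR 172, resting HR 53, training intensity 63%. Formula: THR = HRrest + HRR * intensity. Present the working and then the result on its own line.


HRR = HRmax - HRrest = 172 - 53 = 119
THR = 53 + 119 * 0.63
= 127.97 bpm

127.97 bpm


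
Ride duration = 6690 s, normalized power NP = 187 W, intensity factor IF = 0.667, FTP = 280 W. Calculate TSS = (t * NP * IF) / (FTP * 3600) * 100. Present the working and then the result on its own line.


Numerator = 6690 * 187 * 0.667 = 834437.01
Denominator = 280 * 3600 = 1008000
TSS = 834437.01 / 1008000 * 100
= 82.78

82.78 TSS


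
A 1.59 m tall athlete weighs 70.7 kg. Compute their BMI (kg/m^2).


height^2 = 2.5281 m^2
BMI = 70.7 / 2.5281 = 27.97 kg/m^2

27.97 kg/m^2


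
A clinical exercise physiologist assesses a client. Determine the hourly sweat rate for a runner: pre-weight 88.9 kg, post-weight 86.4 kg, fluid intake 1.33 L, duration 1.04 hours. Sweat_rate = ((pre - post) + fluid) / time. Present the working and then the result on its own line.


Mass lost = 88.9 - 86.4 = 2.5 kg
Add fluid consumed: 2.5 + 1.33 = 3.83 L total sweat
Sweat rate = 3.83 / 1.04 = 3.683 L/h

3.683 L/h


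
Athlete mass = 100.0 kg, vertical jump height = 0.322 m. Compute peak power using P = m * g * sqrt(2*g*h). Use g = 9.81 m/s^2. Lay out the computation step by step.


sqrt(2 * 9.81 * 0.322) = sqrt(6.31764) = 2.513492 m/s
P = 100.0 * 9.81 * 2.513492
= 2465.74 W

2465.74 W


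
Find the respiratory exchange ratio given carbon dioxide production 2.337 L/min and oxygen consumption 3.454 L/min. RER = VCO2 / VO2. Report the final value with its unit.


VCO2 = 2.337 L/min
VO2 = 3.454 L/min
RER = 2.337 / 3.454 = 0.6766

0.6766


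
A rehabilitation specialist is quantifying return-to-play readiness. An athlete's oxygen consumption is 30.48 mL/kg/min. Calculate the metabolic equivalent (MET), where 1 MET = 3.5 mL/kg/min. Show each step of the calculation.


MET = VO2 / 3.5
= 30.48 / 3.5
= 8.71 METs

8.71 METs
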